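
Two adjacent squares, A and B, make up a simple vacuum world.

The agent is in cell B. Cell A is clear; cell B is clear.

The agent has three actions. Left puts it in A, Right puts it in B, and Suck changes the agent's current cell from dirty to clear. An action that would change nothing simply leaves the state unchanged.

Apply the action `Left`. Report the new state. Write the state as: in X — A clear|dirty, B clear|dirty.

in A — A clear, B clear

start: in B — A clear, B clear
1. Left → in A — A clear, B clear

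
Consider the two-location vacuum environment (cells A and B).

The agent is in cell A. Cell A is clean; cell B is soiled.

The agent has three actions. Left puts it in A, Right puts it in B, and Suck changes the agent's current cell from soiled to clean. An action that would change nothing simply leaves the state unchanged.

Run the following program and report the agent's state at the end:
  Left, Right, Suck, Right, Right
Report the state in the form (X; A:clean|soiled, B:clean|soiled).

(B; A:clean, B:clean)

step 1/5 (Left): (A; A:clean, B:soiled)
step 2/5 (Right): (B; A:clean, B:soiled)
step 3/5 (Suck): (B; A:clean, B:clean)
step 4/5 (Right): (B; A:clean, B:clean)
step 5/5 (Right): (B; A:clean, B:clean)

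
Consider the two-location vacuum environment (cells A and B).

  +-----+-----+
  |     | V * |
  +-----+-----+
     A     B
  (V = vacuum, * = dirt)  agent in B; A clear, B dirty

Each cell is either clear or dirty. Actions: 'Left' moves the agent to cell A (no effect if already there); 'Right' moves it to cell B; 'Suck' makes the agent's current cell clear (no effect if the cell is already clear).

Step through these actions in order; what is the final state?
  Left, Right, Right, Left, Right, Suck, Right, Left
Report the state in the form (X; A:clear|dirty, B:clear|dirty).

(A; A:clear, B:clear)

step 1/8 (Left): (A; A:clear, B:dirty)
step 2/8 (Right): (B; A:clear, B:dirty)
step 3/8 (Right): (B; A:clear, B:dirty)
step 4/8 (Left): (A; A:clear, B:dirty)
step 5/8 (Right): (B; A:clear, B:dirty)
step 6/8 (Suck): (B; A:clear, B:clear)
step 7/8 (Right): (B; A:clear, B:clear)
step 8/8 (Left): (A; A:clear, B:clear)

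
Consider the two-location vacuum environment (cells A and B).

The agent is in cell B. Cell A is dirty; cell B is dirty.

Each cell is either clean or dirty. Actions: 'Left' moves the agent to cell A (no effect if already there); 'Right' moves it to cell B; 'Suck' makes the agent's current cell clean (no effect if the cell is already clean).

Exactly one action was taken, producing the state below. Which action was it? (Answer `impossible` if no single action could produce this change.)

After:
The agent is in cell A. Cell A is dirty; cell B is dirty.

Left

try  Left: loc=A A=dirty B=dirty  ← match
try Right: loc=B A=dirty B=dirty
try  Suck: loc=B A=dirty B=clean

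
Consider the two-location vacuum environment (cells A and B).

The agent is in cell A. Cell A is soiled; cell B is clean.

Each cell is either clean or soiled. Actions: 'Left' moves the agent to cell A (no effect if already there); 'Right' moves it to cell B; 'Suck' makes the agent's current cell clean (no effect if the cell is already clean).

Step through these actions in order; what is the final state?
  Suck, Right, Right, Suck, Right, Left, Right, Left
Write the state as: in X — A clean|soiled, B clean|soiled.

in A — A clean, B clean

[1] after Suck: in A — A clean, B clean
[2] after Right: in B — A clean, B clean
[3] after Right: in B — A clean, B clean
[4] after Suck: in B — A clean, B clean
[5] after Right: in B — A clean, B clean
[6] after Left: in A — A clean, B clean
[7] after Right: in B — A clean, B clean
[8] after Left: in A — A clean, B clean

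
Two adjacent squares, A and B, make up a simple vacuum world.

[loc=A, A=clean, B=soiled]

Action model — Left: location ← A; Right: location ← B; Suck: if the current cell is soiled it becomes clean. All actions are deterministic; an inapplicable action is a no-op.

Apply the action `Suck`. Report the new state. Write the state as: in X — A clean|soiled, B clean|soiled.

in A — A clean, B soiled

start: in A — A clean, B soiled
1) do Suck; now in A — A clean, B soiled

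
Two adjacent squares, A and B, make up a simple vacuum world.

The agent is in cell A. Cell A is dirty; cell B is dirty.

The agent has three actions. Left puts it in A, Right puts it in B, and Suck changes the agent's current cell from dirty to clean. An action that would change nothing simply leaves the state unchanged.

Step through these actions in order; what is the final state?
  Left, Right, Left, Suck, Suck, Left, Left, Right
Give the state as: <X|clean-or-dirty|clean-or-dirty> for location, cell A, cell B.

<B|clean|dirty>

Left (#1): <A|dirty|dirty>
Right (#2): <B|dirty|dirty>
Left (#3): <A|dirty|dirty>
Suck (#4): <A|clean|dirty>
Suck (#5): <A|clean|dirty>
Left (#6): <A|clean|dirty>
Left (#7): <A|clean|dirty>
Right (#8): <B|clean|dirty>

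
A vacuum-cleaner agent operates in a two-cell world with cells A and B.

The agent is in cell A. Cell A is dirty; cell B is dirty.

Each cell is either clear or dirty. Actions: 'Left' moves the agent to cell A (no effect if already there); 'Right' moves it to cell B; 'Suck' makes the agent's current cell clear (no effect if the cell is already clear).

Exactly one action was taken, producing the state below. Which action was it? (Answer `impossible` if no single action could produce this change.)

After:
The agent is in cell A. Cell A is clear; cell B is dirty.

try  Left: in A — A dirty, B dirty
try Right: in B — A dirty, B dirty
try  Suck: in A — A clear, B dirty  ← match

Suck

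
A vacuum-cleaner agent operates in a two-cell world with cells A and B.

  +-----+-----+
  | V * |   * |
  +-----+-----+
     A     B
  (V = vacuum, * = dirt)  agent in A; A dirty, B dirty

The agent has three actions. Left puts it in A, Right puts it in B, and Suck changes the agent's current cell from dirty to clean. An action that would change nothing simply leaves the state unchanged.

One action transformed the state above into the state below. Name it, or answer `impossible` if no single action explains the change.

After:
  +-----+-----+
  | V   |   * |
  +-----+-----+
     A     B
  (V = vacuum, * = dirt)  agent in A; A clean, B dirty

try  Left: (A; A:dirty, B:dirty)
try Right: (B; A:dirty, B:dirty)
try  Suck: (A; A:clean, B:dirty)  ← match

Suck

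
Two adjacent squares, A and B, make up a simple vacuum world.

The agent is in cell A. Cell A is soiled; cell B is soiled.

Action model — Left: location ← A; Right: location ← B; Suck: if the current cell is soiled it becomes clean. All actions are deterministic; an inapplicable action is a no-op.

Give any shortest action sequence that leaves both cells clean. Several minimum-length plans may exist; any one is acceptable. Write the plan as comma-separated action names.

Suck, Right, Suck

t=1 Suck ⇒ <A|clean|soiled>
t=2 Right ⇒ <B|clean|soiled>
t=3 Suck ⇒ <B|clean|clean>
min 3: Suck A + move + Suck B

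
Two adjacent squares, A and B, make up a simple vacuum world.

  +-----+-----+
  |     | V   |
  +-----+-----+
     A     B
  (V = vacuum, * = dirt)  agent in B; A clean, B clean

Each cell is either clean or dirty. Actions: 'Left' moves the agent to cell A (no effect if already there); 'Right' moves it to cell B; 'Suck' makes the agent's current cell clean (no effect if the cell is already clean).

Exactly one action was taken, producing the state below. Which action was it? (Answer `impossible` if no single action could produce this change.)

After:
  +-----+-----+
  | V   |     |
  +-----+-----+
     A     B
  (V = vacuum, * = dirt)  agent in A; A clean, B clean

Left

try  Left: (A; A:clean, B:clean)  ← match
try Right: (B; A:clean, B:clean)
try  Suck: (B; A:clean, B:clean)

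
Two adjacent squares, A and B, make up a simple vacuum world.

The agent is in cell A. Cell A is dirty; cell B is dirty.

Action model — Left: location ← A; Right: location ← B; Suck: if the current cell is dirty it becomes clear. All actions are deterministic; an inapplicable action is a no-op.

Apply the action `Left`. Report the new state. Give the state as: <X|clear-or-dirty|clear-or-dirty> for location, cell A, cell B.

<A|dirty|dirty>

start: <A|dirty|dirty>
Left (#1): <A|dirty|dirty>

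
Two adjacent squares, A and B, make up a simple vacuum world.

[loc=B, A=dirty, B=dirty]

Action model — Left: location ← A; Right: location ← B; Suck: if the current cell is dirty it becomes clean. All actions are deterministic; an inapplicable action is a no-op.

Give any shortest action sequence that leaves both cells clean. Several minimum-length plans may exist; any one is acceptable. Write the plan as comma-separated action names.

[1] after Suck: (B; A:dirty, B:clean)
[2] after Left: (A; A:dirty, B:clean)
[3] after Suck: (A; A:clean, B:clean)
min 3: Suck B + move + Suck A

Suck, Left, Suck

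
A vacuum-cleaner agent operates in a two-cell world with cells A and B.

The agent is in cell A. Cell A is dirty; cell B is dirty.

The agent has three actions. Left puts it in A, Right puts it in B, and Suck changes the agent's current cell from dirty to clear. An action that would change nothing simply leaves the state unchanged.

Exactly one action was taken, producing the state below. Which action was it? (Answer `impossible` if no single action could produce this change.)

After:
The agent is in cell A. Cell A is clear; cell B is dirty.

Suck

try  Left: (A; A:dirty, B:dirty)
try Right: (B; A:dirty, B:dirty)
try  Suck: (A; A:clear, B:dirty)  ← match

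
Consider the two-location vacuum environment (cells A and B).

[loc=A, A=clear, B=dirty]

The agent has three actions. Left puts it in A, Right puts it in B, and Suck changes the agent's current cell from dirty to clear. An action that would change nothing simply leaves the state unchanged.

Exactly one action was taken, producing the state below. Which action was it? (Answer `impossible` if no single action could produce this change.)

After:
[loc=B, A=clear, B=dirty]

Right

try  Left: in A — A clear, B dirty
try Right: in B — A clear, B dirty  ← match
try  Suck: in A — A clear, B dirty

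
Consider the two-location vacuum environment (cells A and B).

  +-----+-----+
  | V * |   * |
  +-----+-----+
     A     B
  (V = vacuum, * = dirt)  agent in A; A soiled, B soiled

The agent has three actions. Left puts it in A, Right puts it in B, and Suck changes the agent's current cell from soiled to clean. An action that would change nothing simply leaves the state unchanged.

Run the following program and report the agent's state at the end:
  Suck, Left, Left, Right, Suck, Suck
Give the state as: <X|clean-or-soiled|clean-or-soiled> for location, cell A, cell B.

t=1 Suck ⇒ <A|clean|soiled>
t=2 Left ⇒ <A|clean|soiled>
t=3 Left ⇒ <A|clean|soiled>
t=4 Right ⇒ <B|clean|soiled>
t=5 Suck ⇒ <B|clean|clean>
t=6 Suck ⇒ <B|clean|clean>

<B|clean|clean>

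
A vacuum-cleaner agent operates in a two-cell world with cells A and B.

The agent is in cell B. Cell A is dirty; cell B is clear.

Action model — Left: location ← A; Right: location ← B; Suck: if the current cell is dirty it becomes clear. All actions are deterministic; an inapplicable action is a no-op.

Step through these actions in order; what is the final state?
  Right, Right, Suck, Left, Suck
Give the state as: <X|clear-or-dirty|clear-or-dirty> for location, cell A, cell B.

<A|clear|clear>

[1] after Right: <B|dirty|clear>
[2] after Right: <B|dirty|clear>
[3] after Suck: <B|dirty|clear>
[4] after Left: <A|dirty|clear>
[5] after Suck: <A|clear|clear>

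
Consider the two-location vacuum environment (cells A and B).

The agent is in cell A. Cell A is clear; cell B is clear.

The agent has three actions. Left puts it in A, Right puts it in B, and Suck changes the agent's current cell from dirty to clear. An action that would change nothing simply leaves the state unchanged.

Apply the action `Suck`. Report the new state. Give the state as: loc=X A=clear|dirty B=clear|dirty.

start: loc=A A=clear B=clear
t=1 Suck ⇒ loc=A A=clear B=clear

loc=A A=clear B=clear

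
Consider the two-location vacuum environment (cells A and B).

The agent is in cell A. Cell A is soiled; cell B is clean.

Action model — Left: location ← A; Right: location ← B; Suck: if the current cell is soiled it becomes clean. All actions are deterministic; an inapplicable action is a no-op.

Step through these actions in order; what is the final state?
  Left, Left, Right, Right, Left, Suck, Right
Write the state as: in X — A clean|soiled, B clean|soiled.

[1] after Left: in A — A soiled, B clean
[2] after Left: in A — A soiled, B clean
[3] after Right: in B — A soiled, B clean
[4] after Right: in B — A soiled, B clean
[5] after Left: in A — A soiled, B clean
[6] after Suck: in A — A clean, B clean
[7] after Right: in B — A clean, B clean

in B — A clean, B clean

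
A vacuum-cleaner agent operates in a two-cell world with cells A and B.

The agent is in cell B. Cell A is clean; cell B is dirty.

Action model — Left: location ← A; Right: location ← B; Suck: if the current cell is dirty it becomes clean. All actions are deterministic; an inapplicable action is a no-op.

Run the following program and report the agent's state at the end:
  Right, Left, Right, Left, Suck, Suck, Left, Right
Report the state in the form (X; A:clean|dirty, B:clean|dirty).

Right (#1): (B; A:clean, B:dirty)
Left (#2): (A; A:clean, B:dirty)
Right (#3): (B; A:clean, B:dirty)
Left (#4): (A; A:clean, B:dirty)
Suck (#5): (A; A:clean, B:dirty)
Suck (#6): (A; A:clean, B:dirty)
Left (#7): (A; A:clean, B:dirty)
Right (#8): (B; A:clean, B:dirty)

(B; A:clean, B:dirty)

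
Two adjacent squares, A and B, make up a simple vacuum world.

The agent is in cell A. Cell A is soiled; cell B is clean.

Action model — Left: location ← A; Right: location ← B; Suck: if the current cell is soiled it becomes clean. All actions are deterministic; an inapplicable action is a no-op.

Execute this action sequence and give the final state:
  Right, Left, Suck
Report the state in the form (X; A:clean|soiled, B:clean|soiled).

(A; A:clean, B:clean)

Right (#1): (B; A:soiled, B:clean)
Left (#2): (A; A:soiled, B:clean)
Suck (#3): (A; A:clean, B:clean)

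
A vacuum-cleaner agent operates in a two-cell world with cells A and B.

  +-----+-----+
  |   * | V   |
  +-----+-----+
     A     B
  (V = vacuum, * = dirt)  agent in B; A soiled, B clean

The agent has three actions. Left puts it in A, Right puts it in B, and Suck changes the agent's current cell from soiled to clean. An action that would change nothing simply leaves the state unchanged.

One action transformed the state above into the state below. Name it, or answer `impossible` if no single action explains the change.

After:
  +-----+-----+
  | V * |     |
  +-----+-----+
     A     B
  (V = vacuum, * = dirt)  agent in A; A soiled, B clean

try  Left: loc=A A=soiled B=clean  ← match
try Right: loc=B A=soiled B=clean
try  Suck: loc=B A=soiled B=clean

Left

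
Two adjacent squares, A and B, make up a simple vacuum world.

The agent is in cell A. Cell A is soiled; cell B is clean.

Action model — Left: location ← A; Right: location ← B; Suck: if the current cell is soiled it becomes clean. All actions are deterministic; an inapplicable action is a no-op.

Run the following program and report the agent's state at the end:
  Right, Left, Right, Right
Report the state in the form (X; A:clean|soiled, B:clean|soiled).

(B; A:soiled, B:clean)

[1] after Right: (B; A:soiled, B:clean)
[2] after Left: (A; A:soiled, B:clean)
[3] after Right: (B; A:soiled, B:clean)
[4] after Right: (B; A:soiled, B:clean)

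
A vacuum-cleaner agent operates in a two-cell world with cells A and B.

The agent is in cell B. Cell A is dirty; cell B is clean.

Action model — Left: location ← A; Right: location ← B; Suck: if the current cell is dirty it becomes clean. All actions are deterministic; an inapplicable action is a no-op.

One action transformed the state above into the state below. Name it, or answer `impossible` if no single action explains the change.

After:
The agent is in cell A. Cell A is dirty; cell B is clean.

try  Left: <A|dirty|clean>  ← match
try Right: <B|dirty|clean>
try  Suck: <B|dirty|clean>

Left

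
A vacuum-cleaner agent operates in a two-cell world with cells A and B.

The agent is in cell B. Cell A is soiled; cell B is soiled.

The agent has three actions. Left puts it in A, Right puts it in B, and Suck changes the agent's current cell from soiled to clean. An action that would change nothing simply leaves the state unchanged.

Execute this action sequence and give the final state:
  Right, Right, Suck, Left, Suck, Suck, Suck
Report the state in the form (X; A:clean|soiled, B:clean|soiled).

(A; A:clean, B:clean)

[1] after Right: (B; A:soiled, B:soiled)
[2] after Right: (B; A:soiled, B:soiled)
[3] after Suck: (B; A:soiled, B:clean)
[4] after Left: (A; A:soiled, B:clean)
[5] after Suck: (A; A:clean, B:clean)
[6] after Suck: (A; A:clean, B:clean)
[7] after Suck: (A; A:clean, B:clean)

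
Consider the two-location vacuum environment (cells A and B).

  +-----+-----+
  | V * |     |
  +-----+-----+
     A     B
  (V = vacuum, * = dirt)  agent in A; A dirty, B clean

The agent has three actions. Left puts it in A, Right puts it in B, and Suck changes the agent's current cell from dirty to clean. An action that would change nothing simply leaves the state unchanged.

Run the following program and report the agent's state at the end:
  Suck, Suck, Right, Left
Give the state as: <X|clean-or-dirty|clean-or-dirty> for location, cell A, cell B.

<A|clean|clean>

step 1/4 (Suck): <A|clean|clean>
step 2/4 (Suck): <A|clean|clean>
step 3/4 (Right): <B|clean|clean>
step 4/4 (Left): <A|clean|clean>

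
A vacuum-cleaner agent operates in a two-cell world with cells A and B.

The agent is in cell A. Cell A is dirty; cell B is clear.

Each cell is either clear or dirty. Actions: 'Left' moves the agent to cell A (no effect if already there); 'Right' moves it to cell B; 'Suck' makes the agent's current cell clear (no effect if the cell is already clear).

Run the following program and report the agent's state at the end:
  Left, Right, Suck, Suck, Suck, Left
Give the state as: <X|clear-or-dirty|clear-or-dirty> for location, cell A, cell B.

<A|dirty|clear>

t=1 Left ⇒ <A|dirty|clear>
t=2 Right ⇒ <B|dirty|clear>
t=3 Suck ⇒ <B|dirty|clear>
t=4 Suck ⇒ <B|dirty|clear>
t=5 Suck ⇒ <B|dirty|clear>
t=6 Left ⇒ <A|dirty|clear>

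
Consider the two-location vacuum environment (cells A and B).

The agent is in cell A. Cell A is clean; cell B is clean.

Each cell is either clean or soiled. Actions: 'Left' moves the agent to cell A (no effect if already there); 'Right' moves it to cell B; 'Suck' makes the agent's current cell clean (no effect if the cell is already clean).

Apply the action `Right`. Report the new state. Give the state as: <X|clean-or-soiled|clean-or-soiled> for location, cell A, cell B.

<B|clean|clean>

start: <A|clean|clean>
Right (#1): <B|clean|clean>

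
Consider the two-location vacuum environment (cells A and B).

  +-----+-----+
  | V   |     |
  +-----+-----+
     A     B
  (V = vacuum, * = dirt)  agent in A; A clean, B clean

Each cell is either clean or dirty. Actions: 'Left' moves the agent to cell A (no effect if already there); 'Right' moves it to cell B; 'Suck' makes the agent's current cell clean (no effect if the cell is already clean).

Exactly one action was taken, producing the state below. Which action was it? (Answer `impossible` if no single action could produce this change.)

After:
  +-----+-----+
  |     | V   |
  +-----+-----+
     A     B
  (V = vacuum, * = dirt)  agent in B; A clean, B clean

Right

try  Left: loc=A A=clean B=clean
try Right: loc=B A=clean B=clean  ← match
try  Suck: loc=A A=clean B=clean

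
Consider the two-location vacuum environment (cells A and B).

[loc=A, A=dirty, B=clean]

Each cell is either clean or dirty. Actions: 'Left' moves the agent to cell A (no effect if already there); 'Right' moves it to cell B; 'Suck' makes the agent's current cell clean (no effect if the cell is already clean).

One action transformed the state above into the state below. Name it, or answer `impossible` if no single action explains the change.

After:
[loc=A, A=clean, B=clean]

try  Left: loc=A A=dirty B=clean
try Right: loc=B A=dirty B=clean
try  Suck: loc=A A=clean B=clean  ← match

Suck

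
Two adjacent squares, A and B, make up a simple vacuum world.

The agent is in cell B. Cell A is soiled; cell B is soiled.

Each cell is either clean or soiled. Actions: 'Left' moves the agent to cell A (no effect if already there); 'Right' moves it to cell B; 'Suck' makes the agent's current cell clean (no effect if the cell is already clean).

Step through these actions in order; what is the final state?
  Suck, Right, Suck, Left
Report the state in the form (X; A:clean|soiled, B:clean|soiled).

(A; A:soiled, B:clean)

[1] after Suck: (B; A:soiled, B:clean)
[2] after Right: (B; A:soiled, B:clean)
[3] after Suck: (B; A:soiled, B:clean)
[4] after Left: (A; A:soiled, B:clean)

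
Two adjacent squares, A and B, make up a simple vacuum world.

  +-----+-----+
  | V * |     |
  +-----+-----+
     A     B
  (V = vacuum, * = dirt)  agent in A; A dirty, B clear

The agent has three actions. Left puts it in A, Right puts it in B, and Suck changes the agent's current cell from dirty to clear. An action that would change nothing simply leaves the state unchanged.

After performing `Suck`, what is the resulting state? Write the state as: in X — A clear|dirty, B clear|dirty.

start: in A — A dirty, B clear
step 1/1 (Suck): in A — A clear, B clear

in A — A clear, B clear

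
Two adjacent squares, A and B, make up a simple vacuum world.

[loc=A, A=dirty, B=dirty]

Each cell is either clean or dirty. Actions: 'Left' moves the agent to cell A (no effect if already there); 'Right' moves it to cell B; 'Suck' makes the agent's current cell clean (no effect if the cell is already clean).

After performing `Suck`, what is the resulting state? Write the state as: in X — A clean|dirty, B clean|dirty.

in A — A clean, B dirty

start: in A — A dirty, B dirty
step 1/1 (Suck): in A — A clean, B dirty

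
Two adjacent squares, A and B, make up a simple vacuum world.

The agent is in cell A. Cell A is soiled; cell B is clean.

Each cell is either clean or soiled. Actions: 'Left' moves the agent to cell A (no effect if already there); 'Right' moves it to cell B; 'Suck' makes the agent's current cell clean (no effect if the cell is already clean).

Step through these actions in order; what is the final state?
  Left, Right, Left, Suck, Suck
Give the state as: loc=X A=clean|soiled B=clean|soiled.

[1] after Left: loc=A A=soiled B=clean
[2] after Right: loc=B A=soiled B=clean
[3] after Left: loc=A A=soiled B=clean
[4] after Suck: loc=A A=clean B=clean
[5] after Suck: loc=A A=clean B=clean

loc=A A=clean B=clean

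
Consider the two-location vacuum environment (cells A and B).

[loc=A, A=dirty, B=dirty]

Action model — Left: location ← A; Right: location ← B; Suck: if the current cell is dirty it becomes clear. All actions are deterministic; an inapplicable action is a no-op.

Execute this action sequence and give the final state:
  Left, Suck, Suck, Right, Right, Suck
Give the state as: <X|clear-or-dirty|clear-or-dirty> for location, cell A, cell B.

<B|clear|clear>

1) do Left; now <A|dirty|dirty>
2) do Suck; now <A|clear|dirty>
3) do Suck; now <A|clear|dirty>
4) do Right; now <B|clear|dirty>
5) do Right; now <B|clear|dirty>
6) do Suck; now <B|clear|clear>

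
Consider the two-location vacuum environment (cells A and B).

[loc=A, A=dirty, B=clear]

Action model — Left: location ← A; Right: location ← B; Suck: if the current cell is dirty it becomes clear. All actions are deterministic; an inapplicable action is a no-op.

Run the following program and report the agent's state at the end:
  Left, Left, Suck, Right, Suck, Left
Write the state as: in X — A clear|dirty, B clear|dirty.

in A — A clear, B clear

[1] after Left: in A — A dirty, B clear
[2] after Left: in A — A dirty, B clear
[3] after Suck: in A — A clear, B clear
[4] after Right: in B — A clear, B clear
[5] after Suck: in B — A clear, B clear
[6] after Left: in A — A clear, B clear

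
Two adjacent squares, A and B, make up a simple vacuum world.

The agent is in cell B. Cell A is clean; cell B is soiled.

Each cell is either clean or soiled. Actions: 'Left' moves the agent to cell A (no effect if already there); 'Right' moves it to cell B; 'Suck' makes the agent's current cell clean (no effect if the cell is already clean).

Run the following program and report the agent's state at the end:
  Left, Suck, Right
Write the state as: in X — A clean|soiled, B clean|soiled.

in B — A clean, B soiled

step 1/3 (Left): in A — A clean, B soiled
step 2/3 (Suck): in A — A clean, B soiled
step 3/3 (Right): in B — A clean, B soiled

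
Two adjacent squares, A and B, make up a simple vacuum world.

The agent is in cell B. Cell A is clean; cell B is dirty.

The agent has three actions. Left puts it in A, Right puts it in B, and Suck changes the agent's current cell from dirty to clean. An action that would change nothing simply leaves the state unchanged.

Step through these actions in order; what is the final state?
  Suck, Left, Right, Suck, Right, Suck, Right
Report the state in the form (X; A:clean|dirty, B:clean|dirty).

(B; A:clean, B:clean)

1. Suck → (B; A:clean, B:clean)
2. Left → (A; A:clean, B:clean)
3. Right → (B; A:clean, B:clean)
4. Suck → (B; A:clean, B:clean)
5. Right → (B; A:clean, B:clean)
6. Suck → (B; A:clean, B:clean)
7. Right → (B; A:clean, B:clean)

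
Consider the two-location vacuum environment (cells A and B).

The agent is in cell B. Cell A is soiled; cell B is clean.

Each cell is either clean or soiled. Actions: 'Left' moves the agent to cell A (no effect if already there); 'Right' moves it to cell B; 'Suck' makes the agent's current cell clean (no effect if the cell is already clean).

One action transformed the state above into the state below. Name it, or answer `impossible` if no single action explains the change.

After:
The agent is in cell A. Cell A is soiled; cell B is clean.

Left

try  Left: in A — A soiled, B clean  ← match
try Right: in B — A soiled, B clean
try  Suck: in B — A soiled, B clean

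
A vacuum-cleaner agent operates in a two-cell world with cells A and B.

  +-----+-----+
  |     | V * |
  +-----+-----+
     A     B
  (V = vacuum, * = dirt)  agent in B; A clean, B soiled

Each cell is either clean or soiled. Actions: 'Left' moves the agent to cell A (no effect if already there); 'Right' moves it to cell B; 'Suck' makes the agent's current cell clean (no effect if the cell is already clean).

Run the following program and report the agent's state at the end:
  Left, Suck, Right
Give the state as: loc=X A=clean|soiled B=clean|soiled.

[1] after Left: loc=A A=clean B=soiled
[2] after Suck: loc=A A=clean B=soiled
[3] after Right: loc=B A=clean B=soiled

loc=B A=clean B=soiled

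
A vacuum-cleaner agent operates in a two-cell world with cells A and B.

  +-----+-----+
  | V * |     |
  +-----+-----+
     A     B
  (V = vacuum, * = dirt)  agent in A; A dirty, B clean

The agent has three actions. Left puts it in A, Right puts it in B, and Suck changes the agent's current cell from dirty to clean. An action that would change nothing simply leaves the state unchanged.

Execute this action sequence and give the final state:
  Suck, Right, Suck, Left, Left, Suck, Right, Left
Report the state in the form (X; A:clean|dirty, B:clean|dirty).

(A; A:clean, B:clean)

Suck (#1): (A; A:clean, B:clean)
Right (#2): (B; A:clean, B:clean)
Suck (#3): (B; A:clean, B:clean)
Left (#4): (A; A:clean, B:clean)
Left (#5): (A; A:clean, B:clean)
Suck (#6): (A; A:clean, B:clean)
Right (#7): (B; A:clean, B:clean)
Left (#8): (A; A:clean, B:clean)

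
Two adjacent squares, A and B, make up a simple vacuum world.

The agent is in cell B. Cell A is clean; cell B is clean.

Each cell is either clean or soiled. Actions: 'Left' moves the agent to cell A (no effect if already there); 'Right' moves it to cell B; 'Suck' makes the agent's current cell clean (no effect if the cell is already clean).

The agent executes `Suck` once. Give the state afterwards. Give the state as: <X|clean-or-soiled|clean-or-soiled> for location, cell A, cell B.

start: <B|clean|clean>
[1] after Suck: <B|clean|clean>

<B|clean|clean>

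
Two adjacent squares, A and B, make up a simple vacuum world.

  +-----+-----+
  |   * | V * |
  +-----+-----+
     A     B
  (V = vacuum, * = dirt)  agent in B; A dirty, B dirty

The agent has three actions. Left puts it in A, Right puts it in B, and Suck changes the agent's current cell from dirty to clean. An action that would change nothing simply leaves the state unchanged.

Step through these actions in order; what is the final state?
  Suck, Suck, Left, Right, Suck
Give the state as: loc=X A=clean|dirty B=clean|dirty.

step 1/5 (Suck): loc=B A=dirty B=clean
step 2/5 (Suck): loc=B A=dirty B=clean
step 3/5 (Left): loc=A A=dirty B=clean
step 4/5 (Right): loc=B A=dirty B=clean
step 5/5 (Suck): loc=B A=dirty B=clean

loc=B A=dirty B=clean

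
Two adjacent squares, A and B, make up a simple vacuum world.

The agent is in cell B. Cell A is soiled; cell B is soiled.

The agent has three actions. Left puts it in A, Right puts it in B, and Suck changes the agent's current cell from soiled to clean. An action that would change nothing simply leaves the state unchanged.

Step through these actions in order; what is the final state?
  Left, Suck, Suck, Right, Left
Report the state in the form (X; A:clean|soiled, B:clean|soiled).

1) do Left; now (A; A:soiled, B:soiled)
2) do Suck; now (A; A:clean, B:soiled)
3) do Suck; now (A; A:clean, B:soiled)
4) do Right; now (B; A:clean, B:soiled)
5) do Left; now (A; A:clean, B:soiled)

(A; A:clean, B:soiled)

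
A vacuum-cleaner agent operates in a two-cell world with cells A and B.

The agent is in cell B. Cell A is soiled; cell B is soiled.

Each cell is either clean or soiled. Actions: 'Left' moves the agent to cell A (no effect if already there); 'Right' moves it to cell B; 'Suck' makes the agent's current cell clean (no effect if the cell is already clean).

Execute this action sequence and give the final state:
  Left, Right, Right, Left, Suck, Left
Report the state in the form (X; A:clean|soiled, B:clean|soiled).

(A; A:clean, B:soiled)

[1] after Left: (A; A:soiled, B:soiled)
[2] after Right: (B; A:soiled, B:soiled)
[3] after Right: (B; A:soiled, B:soiled)
[4] after Left: (A; A:soiled, B:soiled)
[5] after Suck: (A; A:clean, B:soiled)
[6] after Left: (A; A:clean, B:soiled)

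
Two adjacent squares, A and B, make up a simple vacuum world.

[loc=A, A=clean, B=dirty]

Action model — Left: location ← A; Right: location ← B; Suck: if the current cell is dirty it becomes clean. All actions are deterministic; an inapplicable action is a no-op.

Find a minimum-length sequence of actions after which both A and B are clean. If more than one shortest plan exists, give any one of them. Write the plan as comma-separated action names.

1) do Right; now loc=B A=clean B=dirty
2) do Suck; now loc=B A=clean B=clean
min 2: go B then Suck

Right, Suck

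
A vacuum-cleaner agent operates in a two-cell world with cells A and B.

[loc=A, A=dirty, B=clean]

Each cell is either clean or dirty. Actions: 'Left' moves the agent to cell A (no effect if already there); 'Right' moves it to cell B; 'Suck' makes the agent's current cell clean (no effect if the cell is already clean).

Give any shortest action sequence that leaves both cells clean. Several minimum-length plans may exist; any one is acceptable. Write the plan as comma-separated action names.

Suck

Suck (#1): (A; A:clean, B:clean)
min 1: A is dirty, one Suck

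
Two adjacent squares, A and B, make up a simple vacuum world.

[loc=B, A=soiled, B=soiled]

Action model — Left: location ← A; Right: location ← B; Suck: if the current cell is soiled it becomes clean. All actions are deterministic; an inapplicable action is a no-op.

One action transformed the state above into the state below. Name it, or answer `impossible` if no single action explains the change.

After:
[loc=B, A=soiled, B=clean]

try  Left: (A; A:soiled, B:soiled)
try Right: (B; A:soiled, B:soiled)
try  Suck: (B; A:soiled, B:clean)  ← match

Suck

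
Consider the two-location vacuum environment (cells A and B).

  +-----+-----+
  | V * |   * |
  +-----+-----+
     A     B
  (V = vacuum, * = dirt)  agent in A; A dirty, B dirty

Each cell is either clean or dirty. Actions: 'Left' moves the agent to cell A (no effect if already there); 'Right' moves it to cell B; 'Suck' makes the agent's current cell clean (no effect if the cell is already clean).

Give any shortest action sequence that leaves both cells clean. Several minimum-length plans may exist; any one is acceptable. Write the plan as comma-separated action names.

Suck, Right, Suck

1) do Suck; now in A — A clean, B dirty
2) do Right; now in B — A clean, B dirty
3) do Suck; now in B — A clean, B clean
min 3: Suck A + move + Suck B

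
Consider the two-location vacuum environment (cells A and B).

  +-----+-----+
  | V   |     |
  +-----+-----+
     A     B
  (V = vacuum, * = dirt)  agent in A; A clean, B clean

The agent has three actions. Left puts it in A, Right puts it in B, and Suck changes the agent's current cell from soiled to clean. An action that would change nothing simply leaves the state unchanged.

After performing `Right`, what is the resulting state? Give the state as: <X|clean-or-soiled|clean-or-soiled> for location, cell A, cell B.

<B|clean|clean>

start: <A|clean|clean>
Right (#1): <B|clean|clean>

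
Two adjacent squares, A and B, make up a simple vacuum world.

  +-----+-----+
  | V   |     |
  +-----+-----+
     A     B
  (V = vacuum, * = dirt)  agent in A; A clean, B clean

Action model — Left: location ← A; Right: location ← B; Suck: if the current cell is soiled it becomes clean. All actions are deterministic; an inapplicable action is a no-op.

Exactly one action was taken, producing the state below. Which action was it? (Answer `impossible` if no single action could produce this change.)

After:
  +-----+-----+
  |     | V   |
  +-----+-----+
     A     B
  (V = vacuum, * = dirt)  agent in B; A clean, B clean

try  Left: (A; A:clean, B:clean)
try Right: (B; A:clean, B:clean)  ← match
try  Suck: (A; A:clean, B:clean)

Right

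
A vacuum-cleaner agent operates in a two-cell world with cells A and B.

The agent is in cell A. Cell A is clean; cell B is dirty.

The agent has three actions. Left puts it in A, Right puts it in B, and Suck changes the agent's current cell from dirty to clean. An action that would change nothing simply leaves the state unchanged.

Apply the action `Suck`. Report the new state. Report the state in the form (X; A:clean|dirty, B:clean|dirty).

start: (A; A:clean, B:dirty)
Suck (#1): (A; A:clean, B:dirty)

(A; A:clean, B:dirty)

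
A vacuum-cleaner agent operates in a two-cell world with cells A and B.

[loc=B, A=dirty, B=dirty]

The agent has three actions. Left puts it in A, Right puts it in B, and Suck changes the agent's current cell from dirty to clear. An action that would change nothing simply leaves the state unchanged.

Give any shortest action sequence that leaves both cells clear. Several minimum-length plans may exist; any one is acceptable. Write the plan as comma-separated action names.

t=1 Suck ⇒ in B — A dirty, B clear
t=2 Left ⇒ in A — A dirty, B clear
t=3 Suck ⇒ in A — A clear, B clear
min 3: Suck B + move + Suck A

Suck, Left, Suck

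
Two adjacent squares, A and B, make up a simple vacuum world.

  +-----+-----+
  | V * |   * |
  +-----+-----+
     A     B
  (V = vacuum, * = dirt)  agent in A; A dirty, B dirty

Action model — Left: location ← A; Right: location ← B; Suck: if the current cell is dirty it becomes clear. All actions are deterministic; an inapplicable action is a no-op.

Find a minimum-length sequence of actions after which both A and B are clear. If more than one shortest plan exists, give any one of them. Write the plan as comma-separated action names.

Suck, Right, Suck

t=1 Suck ⇒ loc=A A=clear B=dirty
t=2 Right ⇒ loc=B A=clear B=dirty
t=3 Suck ⇒ loc=B A=clear B=clear
min 3: Suck A + move + Suck B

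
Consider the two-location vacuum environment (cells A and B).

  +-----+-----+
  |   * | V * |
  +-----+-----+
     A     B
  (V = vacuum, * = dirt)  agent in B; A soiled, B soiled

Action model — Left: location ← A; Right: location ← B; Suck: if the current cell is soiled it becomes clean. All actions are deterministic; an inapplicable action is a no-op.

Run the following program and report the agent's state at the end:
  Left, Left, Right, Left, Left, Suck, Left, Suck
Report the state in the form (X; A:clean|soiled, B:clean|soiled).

step 1/8 (Left): (A; A:soiled, B:soiled)
step 2/8 (Left): (A; A:soiled, B:soiled)
step 3/8 (Right): (B; A:soiled, B:soiled)
step 4/8 (Left): (A; A:soiled, B:soiled)
step 5/8 (Left): (A; A:soiled, B:soiled)
step 6/8 (Suck): (A; A:clean, B:soiled)
step 7/8 (Left): (A; A:clean, B:soiled)
step 8/8 (Suck): (A; A:clean, B:soiled)

(A; A:clean, B:soiled)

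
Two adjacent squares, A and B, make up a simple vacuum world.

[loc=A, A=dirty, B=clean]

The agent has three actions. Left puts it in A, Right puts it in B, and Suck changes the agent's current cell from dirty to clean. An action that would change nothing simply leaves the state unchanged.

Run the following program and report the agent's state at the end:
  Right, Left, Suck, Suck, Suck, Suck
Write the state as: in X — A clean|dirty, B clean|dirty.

[1] after Right: in B — A dirty, B clean
[2] after Left: in A — A dirty, B clean
[3] after Suck: in A — A clean, B clean
[4] after Suck: in A — A clean, B clean
[5] after Suck: in A — A clean, B clean
[6] after Suck: in A — A clean, B clean

in A — A clean, B clean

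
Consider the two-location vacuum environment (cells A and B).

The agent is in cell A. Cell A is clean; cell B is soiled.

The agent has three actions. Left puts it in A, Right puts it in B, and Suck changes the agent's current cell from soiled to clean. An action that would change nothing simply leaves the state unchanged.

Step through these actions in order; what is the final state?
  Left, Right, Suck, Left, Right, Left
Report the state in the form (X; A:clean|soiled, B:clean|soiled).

(A; A:clean, B:clean)

step 1/6 (Left): (A; A:clean, B:soiled)
step 2/6 (Right): (B; A:clean, B:soiled)
step 3/6 (Suck): (B; A:clean, B:clean)
step 4/6 (Left): (A; A:clean, B:clean)
step 5/6 (Right): (B; A:clean, B:clean)
step 6/6 (Left): (A; A:clean, B:clean)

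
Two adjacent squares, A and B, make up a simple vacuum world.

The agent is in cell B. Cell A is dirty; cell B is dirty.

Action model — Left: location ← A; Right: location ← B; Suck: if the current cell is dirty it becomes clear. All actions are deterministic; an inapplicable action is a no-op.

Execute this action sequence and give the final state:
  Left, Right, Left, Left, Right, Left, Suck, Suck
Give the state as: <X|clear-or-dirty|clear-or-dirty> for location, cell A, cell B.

[1] after Left: <A|dirty|dirty>
[2] after Right: <B|dirty|dirty>
[3] after Left: <A|dirty|dirty>
[4] after Left: <A|dirty|dirty>
[5] after Right: <B|dirty|dirty>
[6] after Left: <A|dirty|dirty>
[7] after Suck: <A|clear|dirty>
[8] after Suck: <A|clear|dirty>

<A|clear|dirty>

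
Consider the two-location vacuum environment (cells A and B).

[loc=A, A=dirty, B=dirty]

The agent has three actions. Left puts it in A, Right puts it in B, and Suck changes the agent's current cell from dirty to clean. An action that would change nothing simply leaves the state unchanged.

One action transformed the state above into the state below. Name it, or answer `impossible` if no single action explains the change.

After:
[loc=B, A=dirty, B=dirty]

Right

try  Left: <A|dirty|dirty>
try Right: <B|dirty|dirty>  ← match
try  Suck: <A|clean|dirty>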